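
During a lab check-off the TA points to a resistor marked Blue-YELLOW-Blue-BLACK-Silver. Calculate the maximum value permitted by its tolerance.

Blue → 6 (first significant figure)
Yellow → 4 (second significant figure)
Blue → 6 (third significant figure)
Black → ×1 multiplier
Silver → ±10% tolerance
646 × 1 = 646 Ω
Maximum = 646 × (1 + 10/100) = 710.6 Ω.

710.6 Ω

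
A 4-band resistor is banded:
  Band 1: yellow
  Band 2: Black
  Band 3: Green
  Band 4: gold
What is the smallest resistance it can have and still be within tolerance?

3800000 Ω

Yellow → 4 (first significant figure)
Black → 0 (second significant figure)
Green → ×10^5 multiplier
Gold → ±5% tolerance
40 × 100000 = 4000000 Ω
Smallest = 4000000 × (1 − 5/100) = 3800000 Ω.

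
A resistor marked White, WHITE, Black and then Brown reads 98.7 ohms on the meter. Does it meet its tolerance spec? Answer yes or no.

yes

White → 9 (first significant figure)
White → 9 (second significant figure)
Black → ×1 multiplier
Brown → ±1% tolerance
99 × 1 = 99 Ω
Allowed range: 98.01 Ω to 99.99 Ω.
98.7 ohms lies inside that range.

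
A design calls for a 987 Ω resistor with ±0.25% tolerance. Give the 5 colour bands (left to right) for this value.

white, grey, violet, black, blue

987 Ω = 987 × 10^0.
9 → white
8 → grey
7 → violet
Multiplier 10^0 → black.
±0.25% tolerance → blue.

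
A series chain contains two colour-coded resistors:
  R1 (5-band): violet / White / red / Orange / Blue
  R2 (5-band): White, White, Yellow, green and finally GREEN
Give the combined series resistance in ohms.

R1: violet, white, red → 792; orange ×10^3 → 792000 Ω.
R2: white, white, yellow → 994; green ×10^5 → 99400000 Ω.
Series: 792000 + 99400000 = 100192000 Ω.

100192000 Ω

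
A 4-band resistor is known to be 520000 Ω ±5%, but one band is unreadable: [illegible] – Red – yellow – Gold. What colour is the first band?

520000 Ω = 52 × 10^4.
The first band gives digit 5 of the significand, and 5 is green.

green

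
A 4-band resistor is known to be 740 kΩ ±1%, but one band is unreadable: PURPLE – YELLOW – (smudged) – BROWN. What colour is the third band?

740000 Ω = 74 × 10^4.
The third band is the multiplier, 10^4, which is yellow.

yellow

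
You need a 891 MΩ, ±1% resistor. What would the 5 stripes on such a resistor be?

grey, white, brown, blue, brown

891000000 Ω = 891 × 10^6.
8 → grey
9 → white
1 → brown
Multiplier 10^6 → blue.
±1% tolerance → brown.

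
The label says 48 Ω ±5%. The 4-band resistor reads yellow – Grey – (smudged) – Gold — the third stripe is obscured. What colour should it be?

black

48 Ω = 48 × 10^0.
The third band is the multiplier, 10^0, which is black.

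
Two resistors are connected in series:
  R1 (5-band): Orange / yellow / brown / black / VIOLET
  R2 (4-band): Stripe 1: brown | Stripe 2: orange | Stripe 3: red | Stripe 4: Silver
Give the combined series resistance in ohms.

R1: orange, yellow, brown → 341; black ×1 → 341 Ω.
R2: brown, orange → 13; red ×10^2 → 1300 Ω.
Series: 341 + 1300 = 1641 Ω.

1641 Ω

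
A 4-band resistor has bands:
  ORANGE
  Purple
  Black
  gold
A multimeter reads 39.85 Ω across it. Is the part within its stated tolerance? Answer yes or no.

no

Orange → 3 (first significant figure)
Violet → 7 (second significant figure)
Black → ×1 multiplier
Gold → ±5% tolerance
37 × 1 = 37 Ω
Allowed range: 35.15 Ω to 38.85 Ω.
39.85 Ω lies outside that range.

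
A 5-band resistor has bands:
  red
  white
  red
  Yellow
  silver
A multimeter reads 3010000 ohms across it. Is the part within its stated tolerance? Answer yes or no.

Red → 2 (first significant figure)
White → 9 (second significant figure)
Red → 2 (third significant figure)
Yellow → ×10^4 multiplier
Silver → ±10% tolerance
292 × 10000 = 2920000 Ω
Allowed range: 2628000 Ω to 3212000 Ω.
3010000 ohms lies inside that range.

yes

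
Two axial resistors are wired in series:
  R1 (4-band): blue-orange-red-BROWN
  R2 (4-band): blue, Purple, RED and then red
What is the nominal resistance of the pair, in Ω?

R1: blue, orange → 63; red ×10^2 → 6300 Ω.
R2: blue, violet → 67; red ×10^2 → 6700 Ω.
Series: 6300 + 6700 = 13000 Ω.

13000 Ω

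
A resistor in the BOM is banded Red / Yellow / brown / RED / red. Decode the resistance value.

24100 Ω

Red → 2 (first significant figure)
Yellow → 4 (second significant figure)
Brown → 1 (third significant figure)
Red → ×10^2 multiplier
241 × 100 = 24100 Ω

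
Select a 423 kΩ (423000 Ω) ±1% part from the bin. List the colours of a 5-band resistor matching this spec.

yellow, red, orange, orange, brown

423000 Ω = 423 × 10^3.
4 → yellow
2 → red
3 → orange
Multiplier 10^3 → orange.
±1% tolerance → brown.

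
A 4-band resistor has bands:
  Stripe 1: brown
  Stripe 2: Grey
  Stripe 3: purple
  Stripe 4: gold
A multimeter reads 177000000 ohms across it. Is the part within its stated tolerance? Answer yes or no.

yes

Brown → 1 (first significant figure)
Grey → 8 (second significant figure)
Violet → ×10^7 multiplier
Gold → ±5% tolerance
18 × 10000000 = 180000000 Ω
Allowed range: 171000000 Ω to 189000000 Ω.
177000000 ohms lies inside that range.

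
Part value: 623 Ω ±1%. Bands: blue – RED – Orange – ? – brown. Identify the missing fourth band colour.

623 Ω = 623 × 10^0.
The fourth band is the multiplier, 10^0, which is black.

black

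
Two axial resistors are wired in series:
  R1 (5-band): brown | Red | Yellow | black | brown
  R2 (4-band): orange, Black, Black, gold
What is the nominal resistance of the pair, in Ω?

154 Ω

R1: brown, red, yellow → 124; black ×1 → 124 Ω.
R2: orange, black → 30; black ×1 → 30 Ω.
Series: 124 + 30 = 154 Ω.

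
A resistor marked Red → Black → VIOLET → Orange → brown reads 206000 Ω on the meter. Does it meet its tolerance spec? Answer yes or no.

Red → 2 (first significant figure)
Black → 0 (second significant figure)
Violet → 7 (third significant figure)
Orange → ×10^3 multiplier
Brown → ±1% tolerance
207 × 1000 = 207000 Ω
Allowed range: 204930 Ω to 209070 Ω.
206000 Ω lies inside that range.

yes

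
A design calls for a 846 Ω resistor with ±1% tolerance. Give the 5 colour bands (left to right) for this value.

grey, yellow, blue, black, brown

846 Ω = 846 × 10^0.
8 → grey
4 → yellow
6 → blue
Multiplier 10^0 → black.
±1% tolerance → brown.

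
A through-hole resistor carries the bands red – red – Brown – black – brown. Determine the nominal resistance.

221 Ω

Red → 2 (first significant figure)
Red → 2 (second significant figure)
Brown → 1 (third significant figure)
Black → ×1 multiplier
221 × 1 = 221 Ω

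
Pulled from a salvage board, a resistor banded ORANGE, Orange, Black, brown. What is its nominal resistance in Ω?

33 Ω

Orange → 3 (first significant figure)
Orange → 3 (second significant figure)
Black → ×1 multiplier
33 × 1 = 33 Ω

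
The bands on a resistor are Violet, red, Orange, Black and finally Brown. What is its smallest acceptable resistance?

Violet → 7 (first significant figure)
Red → 2 (second significant figure)
Orange → 3 (third significant figure)
Black → ×1 multiplier
Brown → ±1% tolerance
723 × 1 = 723 Ω
Smallest = 723 × (1 − 1/100) = 715.77 Ω.

715.77 Ω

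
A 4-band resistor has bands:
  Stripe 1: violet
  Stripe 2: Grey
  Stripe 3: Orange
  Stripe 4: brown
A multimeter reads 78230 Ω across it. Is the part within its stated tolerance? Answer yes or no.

Violet → 7 (first significant figure)
Grey → 8 (second significant figure)
Orange → ×10^3 multiplier
Brown → ±1% tolerance
78 × 1000 = 78000 Ω
Allowed range: 77220 Ω to 78780 Ω.
78230 Ω lies inside that range.

yes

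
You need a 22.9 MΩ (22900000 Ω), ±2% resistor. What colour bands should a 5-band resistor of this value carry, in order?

22900000 Ω = 229 × 10^5.
2 → red
2 → red
9 → white
Multiplier 10^5 → green.
±2% tolerance → red.

red, red, white, green, red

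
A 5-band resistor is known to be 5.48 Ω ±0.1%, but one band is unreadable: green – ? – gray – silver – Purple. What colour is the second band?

yellow

5.48 Ω = 548 × 10^-2.
The second band gives digit 4 of the significand, and 4 is yellow.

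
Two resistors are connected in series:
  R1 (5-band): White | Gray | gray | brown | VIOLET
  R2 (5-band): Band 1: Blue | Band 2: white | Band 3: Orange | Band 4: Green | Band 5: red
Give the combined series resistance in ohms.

69309880 Ω

R1: white, grey, grey → 988; brown ×10 → 9880 Ω.
R2: blue, white, orange → 693; green ×10^5 → 69300000 Ω.
Series: 9880 + 69300000 = 69309880 Ω.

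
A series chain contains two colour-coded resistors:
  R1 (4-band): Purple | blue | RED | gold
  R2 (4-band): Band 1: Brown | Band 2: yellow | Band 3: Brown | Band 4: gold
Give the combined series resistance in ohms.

7740 Ω

R1: violet, blue → 76; red ×10^2 → 7600 Ω.
R2: brown, yellow → 14; brown ×10 → 140 Ω.
Series: 7600 + 140 = 7740 Ω.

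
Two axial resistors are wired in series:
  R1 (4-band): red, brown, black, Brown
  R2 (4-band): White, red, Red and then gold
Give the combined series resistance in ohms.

9221 Ω

R1: red, brown → 21; black ×1 → 21 Ω.
R2: white, red → 92; red ×10^2 → 9200 Ω.
Series: 21 + 9200 = 9221 Ω.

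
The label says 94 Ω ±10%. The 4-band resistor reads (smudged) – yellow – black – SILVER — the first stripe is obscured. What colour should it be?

94 Ω = 94 × 10^0.
The first band gives digit 9 of the significand, and 9 is white.

white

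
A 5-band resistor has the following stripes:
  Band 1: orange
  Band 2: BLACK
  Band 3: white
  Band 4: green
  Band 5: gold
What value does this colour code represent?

30900000 Ω

Orange → 3 (first significant figure)
Black → 0 (second significant figure)
White → 9 (third significant figure)
Green → ×10^5 multiplier
309 × 100000 = 30900000 Ω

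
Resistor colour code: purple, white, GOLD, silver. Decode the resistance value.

7.9 Ω

Violet → 7 (first significant figure)
White → 9 (second significant figure)
Gold → ×0.1 multiplier
79 × 0.1 = 7.9 Ω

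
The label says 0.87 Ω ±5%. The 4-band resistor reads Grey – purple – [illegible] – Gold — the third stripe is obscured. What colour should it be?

0.87 Ω = 87 × 10^-2.
The third band is the multiplier, 10^-2, which is silver.

silver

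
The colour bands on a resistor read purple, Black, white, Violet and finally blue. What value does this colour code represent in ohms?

Violet → 7 (first significant figure)
Black → 0 (second significant figure)
White → 9 (third significant figure)
Violet → ×10^7 multiplier
709 × 10000000 = 7090000000 Ω

7090000000 Ω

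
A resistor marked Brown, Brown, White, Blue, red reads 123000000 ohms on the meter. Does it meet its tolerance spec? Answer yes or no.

no

Brown → 1 (first significant figure)
Brown → 1 (second significant figure)
White → 9 (third significant figure)
Blue → ×10^6 multiplier
Red → ±2% tolerance
119 × 1000000 = 119000000 Ω
Allowed range: 116620000 Ω to 121380000 Ω.
123000000 ohms lies outside that range.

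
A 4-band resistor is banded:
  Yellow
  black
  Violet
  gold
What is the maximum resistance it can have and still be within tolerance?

420000000 Ω

Yellow → 4 (first significant figure)
Black → 0 (second significant figure)
Violet → ×10^7 multiplier
Gold → ±5% tolerance
40 × 10000000 = 400000000 Ω
Maximum = 400000000 × (1 + 5/100) = 420000000 Ω.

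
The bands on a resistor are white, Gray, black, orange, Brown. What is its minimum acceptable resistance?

970200 Ω

White → 9 (first significant figure)
Grey → 8 (second significant figure)
Black → 0 (third significant figure)
Orange → ×10^3 multiplier
Brown → ±1% tolerance
980 × 1000 = 980000 Ω
Minimum = 980000 × (1 − 1/100) = 970200 Ω.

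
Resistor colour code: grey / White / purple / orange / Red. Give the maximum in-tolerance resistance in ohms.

Grey → 8 (first significant figure)
White → 9 (second significant figure)
Violet → 7 (third significant figure)
Orange → ×10^3 multiplier
Red → ±2% tolerance
897 × 1000 = 897000 Ω
Maximum = 897000 × (1 + 2/100) = 914940 Ω.

914940 Ω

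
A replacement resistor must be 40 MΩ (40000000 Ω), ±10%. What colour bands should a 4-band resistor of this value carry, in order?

40000000 Ω = 40 × 10^6.
4 → yellow
0 → black
Multiplier 10^6 → blue.
±10% tolerance → silver.

yellow, black, blue, silver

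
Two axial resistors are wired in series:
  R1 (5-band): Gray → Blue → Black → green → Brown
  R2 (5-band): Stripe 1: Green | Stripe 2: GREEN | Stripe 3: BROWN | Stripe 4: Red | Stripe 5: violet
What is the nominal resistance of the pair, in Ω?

R1: grey, blue, black → 860; green ×10^5 → 86000000 Ω.
R2: green, green, brown → 551; red ×10^2 → 55100 Ω.
Series: 86000000 + 55100 = 86055100 Ω.

86055100 Ω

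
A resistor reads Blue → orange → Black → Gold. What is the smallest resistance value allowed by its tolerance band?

59.85 Ω

Blue → 6 (first significant figure)
Orange → 3 (second significant figure)
Black → ×1 multiplier
Gold → ±5% tolerance
63 × 1 = 63 Ω
Smallest = 63 × (1 − 5/100) = 59.85 Ω.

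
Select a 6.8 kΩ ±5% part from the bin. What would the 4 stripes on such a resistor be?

6800 Ω = 68 × 10^2.
6 → blue
8 → grey
Multiplier 10^2 → red.
±5% tolerance → gold.

blue, grey, red, gold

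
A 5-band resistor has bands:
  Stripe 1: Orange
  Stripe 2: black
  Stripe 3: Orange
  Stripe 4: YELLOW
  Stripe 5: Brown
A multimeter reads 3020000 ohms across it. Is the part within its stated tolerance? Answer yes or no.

Orange → 3 (first significant figure)
Black → 0 (second significant figure)
Orange → 3 (third significant figure)
Yellow → ×10^4 multiplier
Brown → ±1% tolerance
303 × 10000 = 3030000 Ω
Allowed range: 2999700 Ω to 3060300 Ω.
3020000 ohms lies inside that range.

yes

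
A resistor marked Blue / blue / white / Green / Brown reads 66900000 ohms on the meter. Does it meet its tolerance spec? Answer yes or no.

Blue → 6 (first significant figure)
Blue → 6 (second significant figure)
White → 9 (third significant figure)
Green → ×10^5 multiplier
Brown → ±1% tolerance
669 × 100000 = 66900000 Ω
Allowed range: 66231000 Ω to 67569000 Ω.
66900000 ohms lies inside that range.

yes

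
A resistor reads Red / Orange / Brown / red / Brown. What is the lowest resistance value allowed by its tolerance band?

Red → 2 (first significant figure)
Orange → 3 (second significant figure)
Brown → 1 (third significant figure)
Red → ×10^2 multiplier
Brown → ±1% tolerance
231 × 100 = 23100 Ω
Lowest = 23100 × (1 − 1/100) = 22869 Ω.

22869 Ω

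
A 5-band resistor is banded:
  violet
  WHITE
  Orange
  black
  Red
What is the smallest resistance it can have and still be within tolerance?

Violet → 7 (first significant figure)
White → 9 (second significant figure)
Orange → 3 (third significant figure)
Black → ×1 multiplier
Red → ±2% tolerance
793 × 1 = 793 Ω
Smallest = 793 × (1 − 2/100) = 777.14 Ω.

777.14 Ω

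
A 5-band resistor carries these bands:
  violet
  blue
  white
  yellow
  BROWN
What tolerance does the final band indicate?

The last band, brown, is the tolerance band.
Brown corresponds to ±1%.

±1%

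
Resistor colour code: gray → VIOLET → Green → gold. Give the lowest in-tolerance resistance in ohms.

8265000 Ω

Grey → 8 (first significant figure)
Violet → 7 (second significant figure)
Green → ×10^5 multiplier
Gold → ±5% tolerance
87 × 100000 = 8700000 Ω
Lowest = 8700000 × (1 − 5/100) = 8265000 Ω.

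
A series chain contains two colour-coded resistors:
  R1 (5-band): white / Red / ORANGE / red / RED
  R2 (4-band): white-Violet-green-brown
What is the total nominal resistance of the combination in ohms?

9792300 Ω

R1: white, red, orange → 923; red ×10^2 → 92300 Ω.
R2: white, violet → 97; green ×10^5 → 9700000 Ω.
Series: 92300 + 9700000 = 9792300 Ω.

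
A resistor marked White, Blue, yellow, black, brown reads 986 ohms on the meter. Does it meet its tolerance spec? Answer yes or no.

White → 9 (first significant figure)
Blue → 6 (second significant figure)
Yellow → 4 (third significant figure)
Black → ×1 multiplier
Brown → ±1% tolerance
964 × 1 = 964 Ω
Allowed range: 954.36 Ω to 973.64 Ω.
986 ohms lies outside that range.

no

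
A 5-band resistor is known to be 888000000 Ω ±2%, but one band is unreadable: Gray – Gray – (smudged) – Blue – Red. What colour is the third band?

888000000 Ω = 888 × 10^6.
The third band gives digit 8 of the significand, and 8 is grey.

grey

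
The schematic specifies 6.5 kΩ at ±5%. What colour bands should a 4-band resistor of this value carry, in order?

blue, green, red, gold

6500 Ω = 65 × 10^2.
6 → blue
5 → green
Multiplier 10^2 → red.
±5% tolerance → gold.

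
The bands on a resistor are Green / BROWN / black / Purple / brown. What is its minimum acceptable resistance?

5049000000 Ω

Green → 5 (first significant figure)
Brown → 1 (second significant figure)
Black → 0 (third significant figure)
Violet → ×10^7 multiplier
Brown → ±1% tolerance
510 × 10000000 = 5100000000 Ω
Minimum = 5100000000 × (1 − 1/100) = 5049000000 Ω.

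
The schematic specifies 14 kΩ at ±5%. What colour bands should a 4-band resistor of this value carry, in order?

14000 Ω = 14 × 10^3.
1 → brown
4 → yellow
Multiplier 10^3 → orange.
±5% tolerance → gold.

brown, yellow, orange, gold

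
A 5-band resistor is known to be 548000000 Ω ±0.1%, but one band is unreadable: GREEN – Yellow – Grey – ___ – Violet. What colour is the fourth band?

548000000 Ω = 548 × 10^6.
The fourth band is the multiplier, 10^6, which is blue.

blue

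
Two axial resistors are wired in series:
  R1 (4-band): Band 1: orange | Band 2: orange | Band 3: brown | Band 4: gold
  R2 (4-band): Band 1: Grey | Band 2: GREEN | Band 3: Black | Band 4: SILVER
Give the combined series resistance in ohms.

415 Ω

R1: orange, orange → 33; brown ×10 → 330 Ω.
R2: grey, green → 85; black ×1 → 85 Ω.
Series: 330 + 85 = 415 Ω.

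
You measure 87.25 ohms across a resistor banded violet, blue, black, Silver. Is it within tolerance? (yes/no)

Violet → 7 (first significant figure)
Blue → 6 (second significant figure)
Black → ×1 multiplier
Silver → ±10% tolerance
76 × 1 = 76 Ω
Allowed range: 68.4 Ω to 83.6 Ω.
87.25 ohms lies outside that range.

no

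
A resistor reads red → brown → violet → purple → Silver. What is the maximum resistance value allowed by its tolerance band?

Red → 2 (first significant figure)
Brown → 1 (second significant figure)
Violet → 7 (third significant figure)
Violet → ×10^7 multiplier
Silver → ±10% tolerance
217 × 10000000 = 2170000000 Ω
Maximum = 2170000000 × (1 + 10/100) = 2387000000 Ω.

2387000000 Ω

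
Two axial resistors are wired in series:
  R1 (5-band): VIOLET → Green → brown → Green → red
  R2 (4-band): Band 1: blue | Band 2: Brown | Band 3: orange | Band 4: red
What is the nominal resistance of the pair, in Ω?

75161000 Ω

R1: violet, green, brown → 751; green ×10^5 → 75100000 Ω.
R2: blue, brown → 61; orange ×10^3 → 61000 Ω.
Series: 75100000 + 61000 = 75161000 Ω.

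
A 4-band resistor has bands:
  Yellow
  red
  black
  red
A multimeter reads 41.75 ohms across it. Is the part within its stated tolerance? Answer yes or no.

Yellow → 4 (first significant figure)
Red → 2 (second significant figure)
Black → ×1 multiplier
Red → ±2% tolerance
42 × 1 = 42 Ω
Allowed range: 41.16 Ω to 42.84 Ω.
41.75 ohms lies inside that range.

yes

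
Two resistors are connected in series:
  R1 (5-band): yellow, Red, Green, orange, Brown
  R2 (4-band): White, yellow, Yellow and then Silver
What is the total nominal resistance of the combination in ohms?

R1: yellow, red, green → 425; orange ×10^3 → 425000 Ω.
R2: white, yellow → 94; yellow ×10^4 → 940000 Ω.
Series: 425000 + 940000 = 1365000 Ω.

1365000 Ω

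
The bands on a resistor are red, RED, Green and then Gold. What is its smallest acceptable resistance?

2090000 Ω

Red → 2 (first significant figure)
Red → 2 (second significant figure)
Green → ×10^5 multiplier
Gold → ±5% tolerance
22 × 100000 = 2200000 Ω
Smallest = 2200000 × (1 − 5/100) = 2090000 Ω.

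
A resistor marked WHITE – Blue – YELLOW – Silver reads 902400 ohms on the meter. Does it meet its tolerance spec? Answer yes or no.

White → 9 (first significant figure)
Blue → 6 (second significant figure)
Yellow → ×10^4 multiplier
Silver → ±10% tolerance
96 × 10000 = 960000 Ω
Allowed range: 864000 Ω to 1056000 Ω.
902400 ohms lies inside that range.

yes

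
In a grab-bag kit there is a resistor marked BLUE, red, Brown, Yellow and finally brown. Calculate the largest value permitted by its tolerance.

Blue → 6 (first significant figure)
Red → 2 (second significant figure)
Brown → 1 (third significant figure)
Yellow → ×10^4 multiplier
Brown → ±1% tolerance
621 × 10000 = 6210000 Ω
Largest = 6210000 × (1 + 1/100) = 6272100 Ω.

6272100 Ω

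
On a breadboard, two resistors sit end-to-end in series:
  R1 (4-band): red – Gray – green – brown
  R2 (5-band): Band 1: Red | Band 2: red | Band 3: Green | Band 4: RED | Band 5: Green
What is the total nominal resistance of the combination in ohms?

R1: red, grey → 28; green ×10^5 → 2800000 Ω.
R2: red, red, green → 225; red ×10^2 → 22500 Ω.
Series: 2800000 + 22500 = 2822500 Ω.

2822500 Ω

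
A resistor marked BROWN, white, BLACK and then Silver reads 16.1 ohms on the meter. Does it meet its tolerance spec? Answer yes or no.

Brown → 1 (first significant figure)
White → 9 (second significant figure)
Black → ×1 multiplier
Silver → ±10% tolerance
19 × 1 = 19 Ω
Allowed range: 17.1 Ω to 20.9 Ω.
16.1 ohms lies outside that range.

no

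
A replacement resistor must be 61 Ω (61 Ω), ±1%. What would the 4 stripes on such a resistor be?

blue, brown, black, brown

61 Ω = 61 × 10^0.
6 → blue
1 → brown
Multiplier 10^0 → black.
±1% tolerance → brown.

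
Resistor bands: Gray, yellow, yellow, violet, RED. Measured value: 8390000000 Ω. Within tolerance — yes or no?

yes

Grey → 8 (first significant figure)
Yellow → 4 (second significant figure)
Yellow → 4 (third significant figure)
Violet → ×10^7 multiplier
Red → ±2% tolerance
844 × 10000000 = 8440000000 Ω
Allowed range: 8271200000 Ω to 8608800000 Ω.
8390000000 Ω lies inside that range.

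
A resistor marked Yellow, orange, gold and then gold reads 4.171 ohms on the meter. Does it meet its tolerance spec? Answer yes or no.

Yellow → 4 (first significant figure)
Orange → 3 (second significant figure)
Gold → ×0.1 multiplier
Gold → ±5% tolerance
43 × 0.1 = 4.3 Ω
Allowed range: 4.085 Ω to 4.515 Ω.
4.171 ohms lies inside that range.

yes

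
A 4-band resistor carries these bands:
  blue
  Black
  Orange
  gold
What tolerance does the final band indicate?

The last band, gold, is the tolerance band.
Gold corresponds to ±5%.

±5%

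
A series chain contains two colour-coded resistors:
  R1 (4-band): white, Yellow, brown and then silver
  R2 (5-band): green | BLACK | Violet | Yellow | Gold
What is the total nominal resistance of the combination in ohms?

5070940 Ω

R1: white, yellow → 94; brown ×10 → 940 Ω.
R2: green, black, violet → 507; yellow ×10^4 → 5070000 Ω.
Series: 940 + 5070000 = 5070940 Ω.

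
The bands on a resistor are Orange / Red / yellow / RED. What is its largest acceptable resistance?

Orange → 3 (first significant figure)
Red → 2 (second significant figure)
Yellow → ×10^4 multiplier
Red → ±2% tolerance
32 × 10000 = 320000 Ω
Largest = 320000 × (1 + 2/100) = 326400 Ω.

326400 Ω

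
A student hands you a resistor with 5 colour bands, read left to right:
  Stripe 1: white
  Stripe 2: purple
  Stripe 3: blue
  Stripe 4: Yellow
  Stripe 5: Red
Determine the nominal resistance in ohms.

9760000 Ω

White → 9 (first significant figure)
Violet → 7 (second significant figure)
Blue → 6 (third significant figure)
Yellow → ×10^4 multiplier
976 × 10000 = 9760000 Ω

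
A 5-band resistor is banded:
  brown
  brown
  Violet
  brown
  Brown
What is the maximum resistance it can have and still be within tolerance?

Brown → 1 (first significant figure)
Brown → 1 (second significant figure)
Violet → 7 (third significant figure)
Brown → ×10 multiplier
Brown → ±1% tolerance
117 × 10 = 1170 Ω
Maximum = 1170 × (1 + 1/100) = 1181.7 Ω.

1181.7 Ω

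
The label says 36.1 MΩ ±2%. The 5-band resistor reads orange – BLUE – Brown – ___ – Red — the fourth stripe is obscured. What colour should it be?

36100000 Ω = 361 × 10^5.
The fourth band is the multiplier, 10^5, which is green.

green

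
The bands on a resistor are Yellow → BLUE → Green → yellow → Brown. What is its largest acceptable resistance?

4696500 Ω

Yellow → 4 (first significant figure)
Blue → 6 (second significant figure)
Green → 5 (third significant figure)
Yellow → ×10^4 multiplier
Brown → ±1% tolerance
465 × 10000 = 4650000 Ω
Largest = 4650000 × (1 + 1/100) = 4696500 Ω.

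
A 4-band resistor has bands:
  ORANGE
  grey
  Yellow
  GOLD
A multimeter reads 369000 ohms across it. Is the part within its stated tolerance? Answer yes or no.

yes

Orange → 3 (first significant figure)
Grey → 8 (second significant figure)
Yellow → ×10^4 multiplier
Gold → ±5% tolerance
38 × 10000 = 380000 Ω
Allowed range: 361000 Ω to 399000 Ω.
369000 ohms lies inside that range.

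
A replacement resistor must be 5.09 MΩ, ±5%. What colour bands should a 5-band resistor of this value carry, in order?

green, black, white, yellow, gold

5090000 Ω = 509 × 10^4.
5 → green
0 → black
9 → white
Multiplier 10^4 → yellow.
±5% tolerance → gold.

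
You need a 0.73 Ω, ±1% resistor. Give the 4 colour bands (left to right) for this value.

0.73 Ω = 73 × 10^-2.
7 → violet
3 → orange
Multiplier 10^-2 → silver.
±1% tolerance → brown.

violet, orange, silver, brown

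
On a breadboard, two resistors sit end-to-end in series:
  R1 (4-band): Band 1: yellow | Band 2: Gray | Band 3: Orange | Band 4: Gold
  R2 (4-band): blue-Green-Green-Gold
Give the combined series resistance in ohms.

6548000 Ω

R1: yellow, grey → 48; orange ×10^3 → 48000 Ω.
R2: blue, green → 65; green ×10^5 → 6500000 Ω.
Series: 48000 + 6500000 = 6548000 Ω.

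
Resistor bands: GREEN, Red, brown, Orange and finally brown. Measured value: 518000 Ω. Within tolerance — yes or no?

yes

Green → 5 (first significant figure)
Red → 2 (second significant figure)
Brown → 1 (third significant figure)
Orange → ×10^3 multiplier
Brown → ±1% tolerance
521 × 1000 = 521000 Ω
Allowed range: 515790 Ω to 526210 Ω.
518000 Ω lies inside that range.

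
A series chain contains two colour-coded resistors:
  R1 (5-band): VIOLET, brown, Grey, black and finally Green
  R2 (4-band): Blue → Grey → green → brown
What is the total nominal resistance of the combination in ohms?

6800718 Ω

R1: violet, brown, grey → 718; black ×1 → 718 Ω.
R2: blue, grey → 68; green ×10^5 → 6800000 Ω.
Series: 718 + 6800000 = 6800718 Ω.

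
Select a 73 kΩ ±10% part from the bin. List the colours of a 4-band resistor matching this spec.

73000 Ω = 73 × 10^3.
7 → violet
3 → orange
Multiplier 10^3 → orange.
±10% tolerance → silver.

violet, orange, orange, silver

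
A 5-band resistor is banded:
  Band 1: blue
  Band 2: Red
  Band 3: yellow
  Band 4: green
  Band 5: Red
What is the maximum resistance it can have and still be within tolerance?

Blue → 6 (first significant figure)
Red → 2 (second significant figure)
Yellow → 4 (third significant figure)
Green → ×10^5 multiplier
Red → ±2% tolerance
624 × 100000 = 62400000 Ω
Maximum = 62400000 × (1 + 2/100) = 63648000 Ω.

63648000 Ω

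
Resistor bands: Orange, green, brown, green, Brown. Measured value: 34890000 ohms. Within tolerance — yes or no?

yes

Orange → 3 (first significant figure)
Green → 5 (second significant figure)
Brown → 1 (third significant figure)
Green → ×10^5 multiplier
Brown → ±1% tolerance
351 × 100000 = 35100000 Ω
Allowed range: 34749000 Ω to 35451000 Ω.
34890000 ohms lies inside that range.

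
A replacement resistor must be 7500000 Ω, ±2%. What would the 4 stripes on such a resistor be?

violet, green, green, red

7500000 Ω = 75 × 10^5.
7 → violet
5 → green
Multiplier 10^5 → green.
±2% tolerance → red.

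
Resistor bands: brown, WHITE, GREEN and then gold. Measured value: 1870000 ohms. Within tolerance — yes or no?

yes

Brown → 1 (first significant figure)
White → 9 (second significant figure)
Green → ×10^5 multiplier
Gold → ±5% tolerance
19 × 100000 = 1900000 Ω
Allowed range: 1805000 Ω to 1995000 Ω.
1870000 ohms lies inside that range.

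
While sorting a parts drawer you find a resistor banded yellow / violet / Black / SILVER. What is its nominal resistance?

Yellow → 4 (first significant figure)
Violet → 7 (second significant figure)
Black → ×1 multiplier
47 × 1 = 47 Ω

47 Ω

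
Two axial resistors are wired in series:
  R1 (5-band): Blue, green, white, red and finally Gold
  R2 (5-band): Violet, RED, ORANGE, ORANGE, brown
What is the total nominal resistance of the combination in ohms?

788900 Ω

R1: blue, green, white → 659; red ×10^2 → 65900 Ω.
R2: violet, red, orange → 723; orange ×10^3 → 723000 Ω.
Series: 65900 + 723000 = 788900 Ω.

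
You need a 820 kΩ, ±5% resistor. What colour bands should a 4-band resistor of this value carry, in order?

grey, red, yellow, gold

820000 Ω = 82 × 10^4.
8 → grey
2 → red
Multiplier 10^4 → yellow.
±5% tolerance → gold.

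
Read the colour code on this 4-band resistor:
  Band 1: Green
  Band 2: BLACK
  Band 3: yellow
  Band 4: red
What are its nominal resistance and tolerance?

500000 Ω ±2%

Green → 5 (first significant figure)
Black → 0 (second significant figure)
Yellow → ×10^4 multiplier
Red → ±2% tolerance
50 × 10000 = 500000 Ω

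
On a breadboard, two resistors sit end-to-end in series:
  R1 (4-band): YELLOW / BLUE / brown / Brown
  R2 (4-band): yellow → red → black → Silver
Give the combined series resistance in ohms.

R1: yellow, blue → 46; brown ×10 → 460 Ω.
R2: yellow, red → 42; black ×1 → 42 Ω.
Series: 460 + 42 = 502 Ω.

502 Ω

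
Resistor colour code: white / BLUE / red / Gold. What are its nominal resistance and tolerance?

9600 Ω ±5%

White → 9 (first significant figure)
Blue → 6 (second significant figure)
Red → ×10^2 multiplier
Gold → ±5% tolerance
96 × 100 = 9600 Ω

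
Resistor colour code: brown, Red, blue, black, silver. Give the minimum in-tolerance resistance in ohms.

113.4 Ω

Brown → 1 (first significant figure)
Red → 2 (second significant figure)
Blue → 6 (third significant figure)
Black → ×1 multiplier
Silver → ±10% tolerance
126 × 1 = 126 Ω
Minimum = 126 × (1 − 10/100) = 113.4 Ω.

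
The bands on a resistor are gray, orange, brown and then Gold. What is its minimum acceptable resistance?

788.5 Ω

Grey → 8 (first significant figure)
Orange → 3 (second significant figure)
Brown → ×10 multiplier
Gold → ±5% tolerance
83 × 10 = 830 Ω
Minimum = 830 × (1 − 5/100) = 788.5 Ω.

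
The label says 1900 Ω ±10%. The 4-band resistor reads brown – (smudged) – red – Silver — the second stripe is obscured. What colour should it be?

1900 Ω = 19 × 10^2.
The second band gives digit 9 of the significand, and 9 is white.

white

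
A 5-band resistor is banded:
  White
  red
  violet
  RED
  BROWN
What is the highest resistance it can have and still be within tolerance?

White → 9 (first significant figure)
Red → 2 (second significant figure)
Violet → 7 (third significant figure)
Red → ×10^2 multiplier
Brown → ±1% tolerance
927 × 100 = 92700 Ω
Highest = 92700 × (1 + 1/100) = 93627 Ω.

93627 Ω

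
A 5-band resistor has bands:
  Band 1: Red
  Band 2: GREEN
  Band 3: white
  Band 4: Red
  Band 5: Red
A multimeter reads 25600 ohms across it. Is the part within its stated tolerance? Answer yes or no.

yes

Red → 2 (first significant figure)
Green → 5 (second significant figure)
White → 9 (third significant figure)
Red → ×10^2 multiplier
Red → ±2% tolerance
259 × 100 = 25900 Ω
Allowed range: 25382 Ω to 26418 Ω.
25600 ohms lies inside that range.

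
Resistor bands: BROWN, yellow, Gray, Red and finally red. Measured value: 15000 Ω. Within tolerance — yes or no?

Brown → 1 (first significant figure)
Yellow → 4 (second significant figure)
Grey → 8 (third significant figure)
Red → ×10^2 multiplier
Red → ±2% tolerance
148 × 100 = 14800 Ω
Allowed range: 14504 Ω to 15096 Ω.
15000 Ω lies inside that range.

yes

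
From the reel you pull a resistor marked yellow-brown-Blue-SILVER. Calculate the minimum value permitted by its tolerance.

Yellow → 4 (first significant figure)
Brown → 1 (second significant figure)
Blue → ×10^6 multiplier
Silver → ±10% tolerance
41 × 1000000 = 41000000 Ω
Minimum = 41000000 × (1 − 10/100) = 36900000 Ω.

36900000 Ω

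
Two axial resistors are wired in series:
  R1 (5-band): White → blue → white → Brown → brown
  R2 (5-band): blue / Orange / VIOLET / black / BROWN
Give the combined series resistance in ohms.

10327 Ω

R1: white, blue, white → 969; brown ×10 → 9690 Ω.
R2: blue, orange, violet → 637; black ×1 → 637 Ω.
Series: 9690 + 637 = 10327 Ω.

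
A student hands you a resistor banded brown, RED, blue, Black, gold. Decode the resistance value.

Brown → 1 (first significant figure)
Red → 2 (second significant figure)
Blue → 6 (third significant figure)
Black → ×1 multiplier
126 × 1 = 126 Ω

126 Ω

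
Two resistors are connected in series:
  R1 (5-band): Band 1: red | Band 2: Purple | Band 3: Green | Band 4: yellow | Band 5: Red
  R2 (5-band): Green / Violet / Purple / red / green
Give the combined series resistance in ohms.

R1: red, violet, green → 275; yellow ×10^4 → 2750000 Ω.
R2: green, violet, violet → 577; red ×10^2 → 57700 Ω.
Series: 2750000 + 57700 = 2807700 Ω.

2807700 Ω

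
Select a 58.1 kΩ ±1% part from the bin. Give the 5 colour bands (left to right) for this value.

58100 Ω = 581 × 10^2.
5 → green
8 → grey
1 → brown
Multiplier 10^2 → red.
±1% tolerance → brown.

green, grey, brown, red, brown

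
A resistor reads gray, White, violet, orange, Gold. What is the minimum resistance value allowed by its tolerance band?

852150 Ω

Grey → 8 (first significant figure)
White → 9 (second significant figure)
Violet → 7 (third significant figure)
Orange → ×10^3 multiplier
Gold → ±5% tolerance
897 × 1000 = 897000 Ω
Minimum = 897000 × (1 − 5/100) = 852150 Ω.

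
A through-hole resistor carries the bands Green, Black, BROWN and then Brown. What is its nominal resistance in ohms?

500 Ω

Green → 5 (first significant figure)
Black → 0 (second significant figure)
Brown → ×10 multiplier
50 × 10 = 500 Ω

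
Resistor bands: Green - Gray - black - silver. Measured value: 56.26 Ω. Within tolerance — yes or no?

yes

Green → 5 (first significant figure)
Grey → 8 (second significant figure)
Black → ×1 multiplier
Silver → ±10% tolerance
58 × 1 = 58 Ω
Allowed range: 52.2 Ω to 63.8 Ω.
56.26 Ω lies inside that range.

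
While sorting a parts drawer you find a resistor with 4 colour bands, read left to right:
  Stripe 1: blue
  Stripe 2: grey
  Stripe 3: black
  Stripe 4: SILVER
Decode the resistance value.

Blue → 6 (first significant figure)
Grey → 8 (second significant figure)
Black → ×1 multiplier
68 × 1 = 68 Ω

68 Ω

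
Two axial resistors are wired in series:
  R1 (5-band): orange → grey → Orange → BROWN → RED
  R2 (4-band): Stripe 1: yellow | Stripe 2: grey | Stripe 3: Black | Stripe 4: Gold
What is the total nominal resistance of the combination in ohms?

3878 Ω

R1: orange, grey, orange → 383; brown ×10 → 3830 Ω.
R2: yellow, grey → 48; black ×1 → 48 Ω.
Series: 3830 + 48 = 3878 Ω.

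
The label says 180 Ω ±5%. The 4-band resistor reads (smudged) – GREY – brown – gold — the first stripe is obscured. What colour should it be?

180 Ω = 18 × 10^1.
The first band gives digit 1 of the significand, and 1 is brown.

brown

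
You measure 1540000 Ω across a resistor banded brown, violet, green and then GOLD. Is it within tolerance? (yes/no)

no

Brown → 1 (first significant figure)
Violet → 7 (second significant figure)
Green → ×10^5 multiplier
Gold → ±5% tolerance
17 × 100000 = 1700000 Ω
Allowed range: 1615000 Ω to 1785000 Ω.
1540000 Ω lies outside that range.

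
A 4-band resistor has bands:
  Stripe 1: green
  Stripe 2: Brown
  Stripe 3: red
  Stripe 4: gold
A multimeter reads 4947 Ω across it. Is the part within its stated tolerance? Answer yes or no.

Green → 5 (first significant figure)
Brown → 1 (second significant figure)
Red → ×10^2 multiplier
Gold → ±5% tolerance
51 × 100 = 5100 Ω
Allowed range: 4845 Ω to 5355 Ω.
4947 Ω lies inside that range.

yes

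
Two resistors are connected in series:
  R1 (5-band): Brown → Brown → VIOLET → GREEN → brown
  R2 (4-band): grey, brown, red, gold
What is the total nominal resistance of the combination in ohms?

R1: brown, brown, violet → 117; green ×10^5 → 11700000 Ω.
R2: grey, brown → 81; red ×10^2 → 8100 Ω.
Series: 11700000 + 8100 = 11708100 Ω.

11708100 Ω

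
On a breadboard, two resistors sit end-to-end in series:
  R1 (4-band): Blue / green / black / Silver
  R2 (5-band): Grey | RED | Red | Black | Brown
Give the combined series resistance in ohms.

887 Ω

R1: blue, green → 65; black ×1 → 65 Ω.
R2: grey, red, red → 822; black ×1 → 822 Ω.
Series: 65 + 822 = 887 Ω.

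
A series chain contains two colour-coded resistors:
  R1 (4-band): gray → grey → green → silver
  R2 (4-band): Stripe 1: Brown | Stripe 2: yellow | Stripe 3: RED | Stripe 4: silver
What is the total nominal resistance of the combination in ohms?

R1: grey, grey → 88; green ×10^5 → 8800000 Ω.
R2: brown, yellow → 14; red ×10^2 → 1400 Ω.
Series: 8800000 + 1400 = 8801400 Ω.

8801400 Ω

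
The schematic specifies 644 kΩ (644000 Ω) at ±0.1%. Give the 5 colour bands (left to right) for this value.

644000 Ω = 644 × 10^3.
6 → blue
4 → yellow
4 → yellow
Multiplier 10^3 → orange.
±0.1% tolerance → violet.

blue, yellow, yellow, orange, violet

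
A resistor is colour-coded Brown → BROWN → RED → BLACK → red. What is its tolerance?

±2%

The last band, red, is the tolerance band.
Red corresponds to ±2%.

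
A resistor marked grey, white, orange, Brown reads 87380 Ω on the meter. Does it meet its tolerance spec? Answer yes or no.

no

Grey → 8 (first significant figure)
White → 9 (second significant figure)
Orange → ×10^3 multiplier
Brown → ±1% tolerance
89 × 1000 = 89000 Ω
Allowed range: 88110 Ω to 89890 Ω.
87380 Ω lies outside that range.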